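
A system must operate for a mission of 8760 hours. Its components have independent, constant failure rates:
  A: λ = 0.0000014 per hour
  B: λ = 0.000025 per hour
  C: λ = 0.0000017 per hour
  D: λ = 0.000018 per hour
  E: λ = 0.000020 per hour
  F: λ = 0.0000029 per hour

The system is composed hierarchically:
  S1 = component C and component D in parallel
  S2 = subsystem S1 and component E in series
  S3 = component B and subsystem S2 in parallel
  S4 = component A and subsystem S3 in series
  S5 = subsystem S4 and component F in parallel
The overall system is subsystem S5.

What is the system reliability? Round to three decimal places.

R(A) = exp(−0.0000014 × 8760) = 0.98781
R(B) = exp(−0.000025 × 8760) = 0.80332
R(C) = exp(−0.0000017 × 8760) = 0.98522
R(D) = exp(−0.000018 × 8760) = 0.85412
R(E) = exp(−0.000020 × 8760) = 0.83929
R(F) = exp(−0.0000029 × 8760) = 0.97492
Parallel (C and D): 1 − (1 − 0.98522)(1 − 0.85412) = 0.99784
Series ([0.99784] and E): 0.99784 × 0.83929 = 0.83748
Parallel (B and [0.83748]): 1 − (1 − 0.80332)(1 − 0.83748) = 0.96804
Series (A and [0.96804]): 0.98781 × 0.96804 = 0.95624
Parallel ([0.95624] and F): 1 − (1 − 0.95624)(1 − 0.97492) = 0.999

0.999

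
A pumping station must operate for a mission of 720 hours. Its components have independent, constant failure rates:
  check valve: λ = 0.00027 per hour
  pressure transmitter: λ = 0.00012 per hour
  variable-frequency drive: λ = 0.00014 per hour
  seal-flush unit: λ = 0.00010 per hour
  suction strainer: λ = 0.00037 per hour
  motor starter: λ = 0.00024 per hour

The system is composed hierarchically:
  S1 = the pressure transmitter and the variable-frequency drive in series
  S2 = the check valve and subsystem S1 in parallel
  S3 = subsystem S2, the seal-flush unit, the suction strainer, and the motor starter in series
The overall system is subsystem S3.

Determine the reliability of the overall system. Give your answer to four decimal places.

0.5817

R(check valve) = exp(−0.00027 × 720) = 0.823329
R(pressure transmitter) = exp(−0.00012 × 720) = 0.917227
R(variable-frequency drive) = exp(−0.00014 × 720) = 0.904114
R(seal-flush unit) = exp(−0.00010 × 720) = 0.930531
R(suction strainer) = exp(−0.00037 × 720) = 0.766133
R(motor starter) = exp(−0.00024 × 720) = 0.841306
Series (pressure transmitter and variable-frequency drive): 0.917227 × 0.904114 = 0.829278
Parallel (check valve and [0.829278]): 1 − (1 − 0.823329)(1 − 0.829278) = 0.969838
Series ([0.969838], seal-flush unit, suction strainer, and motor starter): 0.969838 × 0.930531 × 0.766133 × 0.841306 = 0.5817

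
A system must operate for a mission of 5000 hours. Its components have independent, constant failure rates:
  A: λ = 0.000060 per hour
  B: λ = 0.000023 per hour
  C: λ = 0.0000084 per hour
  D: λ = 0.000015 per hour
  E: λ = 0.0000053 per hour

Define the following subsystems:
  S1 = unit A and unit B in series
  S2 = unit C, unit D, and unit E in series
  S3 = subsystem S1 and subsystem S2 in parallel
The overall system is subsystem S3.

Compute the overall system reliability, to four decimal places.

R(A) = exp(−0.000060 × 5000) = 0.740818
R(B) = exp(−0.000023 × 5000) = 0.891366
R(C) = exp(−0.0000084 × 5000) = 0.958870
R(D) = exp(−0.000015 × 5000) = 0.927743
R(E) = exp(−0.0000053 × 5000) = 0.973848
Series (A and B): 0.740818 × 0.891366 = 0.660340
Series (C, D, and E): 0.958870 × 0.927743 × 0.973848 = 0.866321
Parallel ([0.660340] and [0.866321]): 1 − (1 − 0.660340)(1 − 0.866321) = 0.9546

0.9546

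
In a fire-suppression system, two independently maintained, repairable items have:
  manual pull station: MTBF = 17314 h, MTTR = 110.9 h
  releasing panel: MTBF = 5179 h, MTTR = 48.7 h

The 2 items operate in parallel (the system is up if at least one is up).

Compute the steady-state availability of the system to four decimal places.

A(manual pull station) = MTBF/(MTBF+MTTR) = 17314/(17314+110.9) = 0.993636
A(releasing panel) = MTBF/(MTBF+MTTR) = 5179/(5179+48.7) = 0.990684
Parallel availability: 1 − (1 − 0.993636)(1 − 0.990684) = 0.9999

0.9999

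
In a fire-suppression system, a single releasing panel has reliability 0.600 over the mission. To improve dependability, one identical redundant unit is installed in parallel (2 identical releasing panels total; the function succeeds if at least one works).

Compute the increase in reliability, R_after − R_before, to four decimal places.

0.2400

R_before = 0.600
R_after = 1 − (1 − 0.600)^2 = 0.8400
ΔR = 0.8400 − 0.600 = 0.2400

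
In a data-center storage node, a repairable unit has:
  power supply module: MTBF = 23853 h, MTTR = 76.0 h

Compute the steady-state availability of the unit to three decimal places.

A(power supply module) = MTBF/(MTBF+MTTR) = 23853/(23853+76.0) = 0.997

0.997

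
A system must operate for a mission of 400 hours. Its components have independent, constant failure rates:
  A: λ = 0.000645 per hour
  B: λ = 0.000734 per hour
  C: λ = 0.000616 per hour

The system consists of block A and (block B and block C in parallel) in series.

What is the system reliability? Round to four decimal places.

0.7297

R(A) = exp(−0.000645 × 400) = 0.772595
R(B) = exp(−0.000734 × 400) = 0.745575
R(C) = exp(−0.000616 × 400) = 0.781610
Parallel (B and C): 1 − (1 − 0.745575)(1 − 0.781610) = 0.944436
Series (A and [0.944436]): 0.772595 × 0.944436 = 0.7297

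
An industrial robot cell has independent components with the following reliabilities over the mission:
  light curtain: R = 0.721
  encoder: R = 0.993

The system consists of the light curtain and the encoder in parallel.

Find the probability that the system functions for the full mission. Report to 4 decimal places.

0.9980

Parallel (light curtain and encoder): 1 − (1 − 0.721000)(1 − 0.993000) = 0.9980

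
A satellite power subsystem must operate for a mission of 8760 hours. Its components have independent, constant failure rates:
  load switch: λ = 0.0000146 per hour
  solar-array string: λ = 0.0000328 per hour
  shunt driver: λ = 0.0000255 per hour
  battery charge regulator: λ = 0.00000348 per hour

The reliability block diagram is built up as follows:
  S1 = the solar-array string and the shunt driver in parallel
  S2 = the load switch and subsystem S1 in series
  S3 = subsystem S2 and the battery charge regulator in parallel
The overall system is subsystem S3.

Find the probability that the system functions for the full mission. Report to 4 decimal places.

R(load switch) = exp(−0.0000146 × 8760) = 0.879945
R(solar-array string) = exp(−0.0000328 × 8760) = 0.750266
R(shunt driver) = exp(−0.0000255 × 8760) = 0.799811
R(battery charge regulator) = exp(−0.00000348 × 8760) = 0.969975
Parallel (solar-array string and shunt driver): 1 − (1 − 0.750266)(1 − 0.799811) = 0.950006
Series (load switch and [0.950006]): 0.879945 × 0.950006 = 0.835953
Parallel ([0.835953] and battery charge regulator): 1 − (1 − 0.835953)(1 − 0.969975) = 0.9951

0.9951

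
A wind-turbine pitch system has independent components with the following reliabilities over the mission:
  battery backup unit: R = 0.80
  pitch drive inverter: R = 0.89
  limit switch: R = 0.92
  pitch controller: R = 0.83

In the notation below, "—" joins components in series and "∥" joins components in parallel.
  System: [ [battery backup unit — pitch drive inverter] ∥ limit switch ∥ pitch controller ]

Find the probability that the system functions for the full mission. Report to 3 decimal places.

Series (battery backup unit and pitch drive inverter): 0.80000 × 0.89000 = 0.71200
Parallel ([0.71200], limit switch, and pitch controller): 1 − (1 − 0.71200)(1 − 0.92000)(1 − 0.83000) = 0.996

0.996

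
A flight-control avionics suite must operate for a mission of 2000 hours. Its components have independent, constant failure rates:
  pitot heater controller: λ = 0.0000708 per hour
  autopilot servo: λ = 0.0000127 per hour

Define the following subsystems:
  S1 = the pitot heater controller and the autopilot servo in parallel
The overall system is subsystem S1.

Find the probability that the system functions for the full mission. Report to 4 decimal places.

0.9967

R(pitot heater controller) = exp(−0.0000708 × 2000) = 0.867968
R(autopilot servo) = exp(−0.0000127 × 2000) = 0.974920
Parallel (pitot heater controller and autopilot servo): 1 − (1 − 0.867968)(1 − 0.974920) = 0.9967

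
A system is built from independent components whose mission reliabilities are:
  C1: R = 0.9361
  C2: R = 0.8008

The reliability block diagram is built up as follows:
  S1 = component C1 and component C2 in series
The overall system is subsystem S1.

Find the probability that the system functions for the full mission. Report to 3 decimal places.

Series (C1 and C2): 0.93610 × 0.80080 = 0.750

0.750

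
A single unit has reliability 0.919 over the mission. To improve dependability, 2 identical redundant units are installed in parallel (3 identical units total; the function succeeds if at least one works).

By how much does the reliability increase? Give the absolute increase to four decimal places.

R_before = 0.919
R_after = 1 − (1 − 0.919)^3 = 0.9995
ΔR = 0.9995 − 0.919 = 0.0805

0.0805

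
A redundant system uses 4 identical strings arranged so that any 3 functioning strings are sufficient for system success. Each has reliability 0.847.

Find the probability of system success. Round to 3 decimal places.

R = Σ_{i=3}^{4} C(4,i) p^i (1−p)^{4−i} with p = 0.847
C(4,3)·0.847^3·0.153^1 = 0.37188
C(4,4)·0.847^4·0.153^0 = 0.51468
Sum = 0.887

0.887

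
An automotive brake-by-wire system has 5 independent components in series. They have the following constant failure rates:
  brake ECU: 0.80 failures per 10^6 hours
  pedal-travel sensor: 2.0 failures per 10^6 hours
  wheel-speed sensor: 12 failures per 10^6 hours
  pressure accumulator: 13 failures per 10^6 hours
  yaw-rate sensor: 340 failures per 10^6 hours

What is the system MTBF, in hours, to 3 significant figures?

Series of exponential components: λ_sys = Σ λ_i
λ_sys = 0.00000080 + 0.0000020 + 0.000012 + 0.000013 + 0.00034 = 3.6780e-04 /h
MTBF = 1 / λ_sys = 2720 h

2720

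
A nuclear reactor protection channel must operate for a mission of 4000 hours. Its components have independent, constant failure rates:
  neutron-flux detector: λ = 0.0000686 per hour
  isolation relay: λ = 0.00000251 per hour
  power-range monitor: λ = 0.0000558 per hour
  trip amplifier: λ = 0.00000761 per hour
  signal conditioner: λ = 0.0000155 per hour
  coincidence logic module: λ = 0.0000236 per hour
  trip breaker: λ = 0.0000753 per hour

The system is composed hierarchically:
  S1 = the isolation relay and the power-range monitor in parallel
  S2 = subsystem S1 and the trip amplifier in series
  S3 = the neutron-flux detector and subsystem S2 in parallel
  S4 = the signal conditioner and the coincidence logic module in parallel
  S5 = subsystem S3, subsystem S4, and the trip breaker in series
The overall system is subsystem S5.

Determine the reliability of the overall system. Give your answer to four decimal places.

R(neutron-flux detector) = exp(−0.0000686 × 4000) = 0.760028
R(isolation relay) = exp(−0.00000251 × 4000) = 0.990010
R(power-range monitor) = exp(−0.0000558 × 4000) = 0.799955
R(trip amplifier) = exp(−0.00000761 × 4000) = 0.970019
R(signal conditioner) = exp(−0.0000155 × 4000) = 0.939883
R(coincidence logic module) = exp(−0.0000236 × 4000) = 0.909919
R(trip breaker) = exp(−0.0000753 × 4000) = 0.739930
Parallel (isolation relay and power-range monitor): 1 − (1 − 0.990010)(1 − 0.799955) = 0.998002
Series ([0.998002] and trip amplifier): 0.998002 × 0.970019 = 0.968081
Parallel (neutron-flux detector and [0.968081]): 1 − (1 − 0.760028)(1 − 0.968081) = 0.992340
Parallel (signal conditioner and coincidence logic module): 1 − (1 − 0.939883)(1 − 0.909919) = 0.994585
Series ([0.992340], [0.994585], and trip breaker): 0.992340 × 0.994585 × 0.739930 = 0.7303

0.7303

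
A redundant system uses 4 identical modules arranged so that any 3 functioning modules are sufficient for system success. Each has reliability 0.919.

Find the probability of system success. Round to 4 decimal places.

R = Σ_{i=3}^{4} C(4,i) p^i (1−p)^{4−i} with p = 0.919
C(4,3)·0.919^3·0.081^1 = 0.251473
C(4,4)·0.919^4·0.081^0 = 0.713283
Sum = 0.9648

0.9648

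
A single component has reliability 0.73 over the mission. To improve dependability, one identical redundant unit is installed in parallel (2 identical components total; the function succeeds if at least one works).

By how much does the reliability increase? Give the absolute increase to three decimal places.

0.197

R_before = 0.73
R_after = 1 − (1 − 0.73)^2 = 0.927
ΔR = 0.927 − 0.73 = 0.197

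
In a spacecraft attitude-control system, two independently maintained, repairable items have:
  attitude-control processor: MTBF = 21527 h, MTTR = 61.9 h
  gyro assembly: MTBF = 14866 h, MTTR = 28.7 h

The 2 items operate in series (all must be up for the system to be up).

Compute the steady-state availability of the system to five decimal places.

A(attitude-control processor) = MTBF/(MTBF+MTTR) = 21527/(21527+61.9) = 0.997133
A(gyro assembly) = MTBF/(MTBF+MTTR) = 14866/(14866+28.7) = 0.998073
Series availability: 0.997133 × 0.998073 = 0.99521

0.99521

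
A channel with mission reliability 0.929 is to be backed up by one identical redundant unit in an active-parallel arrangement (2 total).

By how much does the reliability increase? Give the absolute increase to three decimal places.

R_before = 0.929
R_after = 1 − (1 − 0.929)^2 = 0.995
ΔR = 0.995 − 0.929 = 0.066

0.066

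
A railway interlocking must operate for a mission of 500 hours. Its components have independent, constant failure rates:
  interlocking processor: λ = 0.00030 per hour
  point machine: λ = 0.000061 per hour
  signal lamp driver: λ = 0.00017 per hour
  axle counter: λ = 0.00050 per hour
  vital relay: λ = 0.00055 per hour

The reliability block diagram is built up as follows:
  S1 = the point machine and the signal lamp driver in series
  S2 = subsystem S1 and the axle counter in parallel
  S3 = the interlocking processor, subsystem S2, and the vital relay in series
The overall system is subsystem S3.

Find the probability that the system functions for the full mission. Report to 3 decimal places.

R(interlocking processor) = exp(−0.00030 × 500) = 0.86071
R(point machine) = exp(−0.000061 × 500) = 0.96996
R(signal lamp driver) = exp(−0.00017 × 500) = 0.91851
R(axle counter) = exp(−0.00050 × 500) = 0.77880
R(vital relay) = exp(−0.00055 × 500) = 0.75957
Series (point machine and signal lamp driver): 0.96996 × 0.91851 = 0.89092
Parallel ([0.89092] and axle counter): 1 − (1 − 0.89092)(1 − 0.77880) = 0.97587
Series (interlocking processor, [0.97587], and vital relay): 0.86071 × 0.97587 × 0.75957 = 0.638

0.638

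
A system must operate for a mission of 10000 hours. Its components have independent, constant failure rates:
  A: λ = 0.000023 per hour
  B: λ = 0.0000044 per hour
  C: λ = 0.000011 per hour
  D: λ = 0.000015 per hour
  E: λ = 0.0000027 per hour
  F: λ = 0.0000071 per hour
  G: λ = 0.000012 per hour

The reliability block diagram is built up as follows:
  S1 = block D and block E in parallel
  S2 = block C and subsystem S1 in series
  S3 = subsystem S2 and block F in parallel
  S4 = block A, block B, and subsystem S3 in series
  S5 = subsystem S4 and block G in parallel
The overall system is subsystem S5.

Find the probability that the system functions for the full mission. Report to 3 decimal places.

R(A) = exp(−0.000023 × 10000) = 0.79453
R(B) = exp(−0.0000044 × 10000) = 0.95695
R(C) = exp(−0.000011 × 10000) = 0.89583
R(D) = exp(−0.000015 × 10000) = 0.86071
R(E) = exp(−0.0000027 × 10000) = 0.97336
R(F) = exp(−0.0000071 × 10000) = 0.93146
R(G) = exp(−0.000012 × 10000) = 0.88692
Parallel (D and E): 1 − (1 − 0.86071)(1 − 0.97336) = 0.99629
Series (C and [0.99629]): 0.89583 × 0.99629 = 0.89251
Parallel ([0.89251] and F): 1 − (1 − 0.89251)(1 − 0.93146) = 0.99263
Series (A, B, and [0.99263]): 0.79453 × 0.95695 × 0.99263 = 0.75472
Parallel ([0.75472] and G): 1 − (1 − 0.75472)(1 − 0.88692) = 0.972

0.972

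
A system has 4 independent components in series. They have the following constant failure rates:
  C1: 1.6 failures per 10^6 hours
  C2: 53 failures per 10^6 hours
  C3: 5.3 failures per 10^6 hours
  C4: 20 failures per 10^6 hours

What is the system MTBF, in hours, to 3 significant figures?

12500

Series of exponential components: λ_sys = Σ λ_i
λ_sys = 0.0000016 + 0.000053 + 0.0000053 + 0.000020 = 7.9900e-05 /h
MTBF = 1 / λ_sys = 12500 h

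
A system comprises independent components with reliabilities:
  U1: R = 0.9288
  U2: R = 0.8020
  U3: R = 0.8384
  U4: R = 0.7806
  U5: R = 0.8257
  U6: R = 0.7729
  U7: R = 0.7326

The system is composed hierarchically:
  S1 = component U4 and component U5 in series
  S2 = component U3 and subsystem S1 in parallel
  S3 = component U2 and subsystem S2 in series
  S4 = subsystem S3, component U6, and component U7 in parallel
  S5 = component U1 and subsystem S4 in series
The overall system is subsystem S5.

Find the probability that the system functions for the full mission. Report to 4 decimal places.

Series (U4 and U5): 0.780600 × 0.825700 = 0.644541
Parallel (U3 and [0.644541]): 1 − (1 − 0.838400)(1 − 0.644541) = 0.942558
Series (U2 and [0.942558]): 0.802000 × 0.942558 = 0.755932
Parallel ([0.755932], U6, and U7): 1 − (1 − 0.755932)(1 − 0.772900)(1 − 0.732600) = 0.985179
Series (U1 and [0.985179]): 0.928800 × 0.985179 = 0.9150

0.9150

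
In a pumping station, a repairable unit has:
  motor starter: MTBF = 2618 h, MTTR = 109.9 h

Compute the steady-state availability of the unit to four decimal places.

A(motor starter) = MTBF/(MTBF+MTTR) = 2618/(2618+109.9) = 0.9597

0.9597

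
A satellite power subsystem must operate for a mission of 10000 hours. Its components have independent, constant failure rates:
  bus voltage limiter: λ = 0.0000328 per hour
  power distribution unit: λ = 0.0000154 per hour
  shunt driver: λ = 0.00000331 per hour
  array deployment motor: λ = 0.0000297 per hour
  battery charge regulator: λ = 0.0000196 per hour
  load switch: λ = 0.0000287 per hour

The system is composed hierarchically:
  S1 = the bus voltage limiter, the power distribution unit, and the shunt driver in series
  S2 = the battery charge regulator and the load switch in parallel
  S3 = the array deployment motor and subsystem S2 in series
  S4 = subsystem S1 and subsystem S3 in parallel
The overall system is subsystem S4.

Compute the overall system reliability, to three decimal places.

0.883

R(bus voltage limiter) = exp(−0.0000328 × 10000) = 0.72036
R(power distribution unit) = exp(−0.0000154 × 10000) = 0.85727
R(shunt driver) = exp(−0.00000331 × 10000) = 0.96744
R(array deployment motor) = exp(−0.0000297 × 10000) = 0.74304
R(battery charge regulator) = exp(−0.0000196 × 10000) = 0.82201
R(load switch) = exp(−0.0000287 × 10000) = 0.75051
Series (bus voltage limiter, power distribution unit, and shunt driver): 0.72036 × 0.85727 × 0.96744 = 0.59744
Parallel (battery charge regulator and load switch): 1 − (1 − 0.82201)(1 − 0.75051) = 0.95559
Series (array deployment motor and [0.95559]): 0.74304 × 0.95559 = 0.71004
Parallel ([0.59744] and [0.71004]): 1 − (1 − 0.59744)(1 − 0.71004) = 0.883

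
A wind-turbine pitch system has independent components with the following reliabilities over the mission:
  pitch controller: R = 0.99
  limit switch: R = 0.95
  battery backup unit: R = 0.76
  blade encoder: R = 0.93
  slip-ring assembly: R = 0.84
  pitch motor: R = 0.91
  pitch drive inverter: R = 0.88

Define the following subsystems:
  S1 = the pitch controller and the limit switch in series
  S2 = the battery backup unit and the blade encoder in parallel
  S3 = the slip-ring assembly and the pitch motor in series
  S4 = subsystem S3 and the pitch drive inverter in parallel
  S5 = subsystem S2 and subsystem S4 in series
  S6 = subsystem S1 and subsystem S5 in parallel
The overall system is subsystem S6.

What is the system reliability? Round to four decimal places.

0.9973

Series (pitch controller and limit switch): 0.990000 × 0.950000 = 0.940500
Parallel (battery backup unit and blade encoder): 1 − (1 − 0.760000)(1 − 0.930000) = 0.983200
Series (slip-ring assembly and pitch motor): 0.840000 × 0.910000 = 0.764400
Parallel ([0.764400] and pitch drive inverter): 1 − (1 − 0.764400)(1 − 0.880000) = 0.971728
Series ([0.983200] and [0.971728]): 0.983200 × 0.971728 = 0.955403
Parallel ([0.940500] and [0.955403]): 1 − (1 − 0.940500)(1 − 0.955403) = 0.9973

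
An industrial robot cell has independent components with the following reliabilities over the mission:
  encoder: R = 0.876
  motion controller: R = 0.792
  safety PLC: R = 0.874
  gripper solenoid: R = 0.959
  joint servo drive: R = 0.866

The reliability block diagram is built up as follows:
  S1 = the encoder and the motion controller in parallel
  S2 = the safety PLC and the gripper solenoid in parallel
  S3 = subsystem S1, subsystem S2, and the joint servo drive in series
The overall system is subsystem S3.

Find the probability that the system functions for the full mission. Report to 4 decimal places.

Parallel (encoder and motion controller): 1 − (1 − 0.876000)(1 − 0.792000) = 0.974208
Parallel (safety PLC and gripper solenoid): 1 − (1 − 0.874000)(1 − 0.959000) = 0.994834
Series ([0.974208], [0.994834], and joint servo drive): 0.974208 × 0.994834 × 0.866000 = 0.8393

0.8393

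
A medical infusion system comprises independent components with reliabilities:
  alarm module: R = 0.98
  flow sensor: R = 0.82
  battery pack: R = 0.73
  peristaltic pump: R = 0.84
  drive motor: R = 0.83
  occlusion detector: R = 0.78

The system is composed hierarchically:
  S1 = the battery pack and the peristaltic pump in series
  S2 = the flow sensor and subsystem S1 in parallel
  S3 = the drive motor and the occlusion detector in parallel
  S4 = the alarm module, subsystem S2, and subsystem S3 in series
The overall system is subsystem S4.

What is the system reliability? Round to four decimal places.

Series (battery pack and peristaltic pump): 0.730000 × 0.840000 = 0.613200
Parallel (flow sensor and [0.613200]): 1 − (1 − 0.820000)(1 − 0.613200) = 0.930376
Parallel (drive motor and occlusion detector): 1 − (1 − 0.830000)(1 − 0.780000) = 0.962600
Series (alarm module, [0.930376], and [0.962600]): 0.980000 × 0.930376 × 0.962600 = 0.8777

0.8777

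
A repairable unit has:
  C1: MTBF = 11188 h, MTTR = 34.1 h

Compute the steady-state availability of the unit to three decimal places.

A(C1) = MTBF/(MTBF+MTTR) = 11188/(11188+34.1) = 0.997

0.997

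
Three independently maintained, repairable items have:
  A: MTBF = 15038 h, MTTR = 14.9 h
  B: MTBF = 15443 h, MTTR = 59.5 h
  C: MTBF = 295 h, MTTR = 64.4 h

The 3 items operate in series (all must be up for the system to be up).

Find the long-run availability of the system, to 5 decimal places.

A(A) = MTBF/(MTBF+MTTR) = 15038/(15038+14.9) = 0.999010
A(B) = MTBF/(MTBF+MTTR) = 15443/(15443+59.5) = 0.996162
A(C) = MTBF/(MTBF+MTTR) = 295/(295+64.4) = 0.820812
Series availability: 0.999010 × 0.996162 × 0.820812 = 0.81685

0.81685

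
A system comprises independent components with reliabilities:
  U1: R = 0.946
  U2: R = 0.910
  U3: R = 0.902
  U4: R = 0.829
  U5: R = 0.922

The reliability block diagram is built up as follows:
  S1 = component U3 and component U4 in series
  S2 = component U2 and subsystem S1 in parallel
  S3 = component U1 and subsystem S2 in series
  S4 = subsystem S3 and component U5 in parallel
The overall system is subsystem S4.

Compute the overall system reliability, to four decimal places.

Series (U3 and U4): 0.902000 × 0.829000 = 0.747758
Parallel (U2 and [0.747758]): 1 − (1 − 0.910000)(1 − 0.747758) = 0.977298
Series (U1 and [0.977298]): 0.946000 × 0.977298 = 0.924524
Parallel ([0.924524] and U5): 1 − (1 − 0.924524)(1 − 0.922000) = 0.9941

0.9941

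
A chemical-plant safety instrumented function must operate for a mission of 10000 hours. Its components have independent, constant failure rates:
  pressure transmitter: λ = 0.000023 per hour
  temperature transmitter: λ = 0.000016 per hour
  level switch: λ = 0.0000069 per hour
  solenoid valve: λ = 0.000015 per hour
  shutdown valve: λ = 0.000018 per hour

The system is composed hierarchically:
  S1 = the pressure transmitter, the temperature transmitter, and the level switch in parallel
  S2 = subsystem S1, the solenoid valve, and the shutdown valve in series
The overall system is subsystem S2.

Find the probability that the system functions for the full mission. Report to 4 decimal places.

R(pressure transmitter) = exp(−0.000023 × 10000) = 0.794534
R(temperature transmitter) = exp(−0.000016 × 10000) = 0.852144
R(level switch) = exp(−0.0000069 × 10000) = 0.933327
R(solenoid valve) = exp(−0.000015 × 10000) = 0.860708
R(shutdown valve) = exp(−0.000018 × 10000) = 0.835270
Parallel (pressure transmitter, temperature transmitter, and level switch): 1 − (1 − 0.794534)(1 − 0.852144)(1 − 0.933327) = 0.997975
Series ([0.997975], solenoid valve, and shutdown valve): 0.997975 × 0.860708 × 0.835270 = 0.7175

0.7175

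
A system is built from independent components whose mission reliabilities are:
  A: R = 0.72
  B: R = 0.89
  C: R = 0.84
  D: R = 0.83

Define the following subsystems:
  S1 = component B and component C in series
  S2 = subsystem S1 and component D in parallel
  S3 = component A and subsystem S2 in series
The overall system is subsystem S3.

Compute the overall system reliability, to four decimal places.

Series (B and C): 0.890000 × 0.840000 = 0.747600
Parallel ([0.747600] and D): 1 − (1 − 0.747600)(1 − 0.830000) = 0.957092
Series (A and [0.957092]): 0.720000 × 0.957092 = 0.6891

0.6891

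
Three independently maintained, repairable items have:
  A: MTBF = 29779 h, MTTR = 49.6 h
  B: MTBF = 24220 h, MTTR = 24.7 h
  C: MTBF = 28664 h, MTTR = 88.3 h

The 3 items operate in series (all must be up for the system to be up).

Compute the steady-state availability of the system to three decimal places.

A(A) = MTBF/(MTBF+MTTR) = 29779/(29779+49.6) = 0.998337
A(B) = MTBF/(MTBF+MTTR) = 24220/(24220+24.7) = 0.998981
A(C) = MTBF/(MTBF+MTTR) = 28664/(28664+88.3) = 0.996929
Series availability: 0.998337 × 0.998981 × 0.996929 = 0.994

0.994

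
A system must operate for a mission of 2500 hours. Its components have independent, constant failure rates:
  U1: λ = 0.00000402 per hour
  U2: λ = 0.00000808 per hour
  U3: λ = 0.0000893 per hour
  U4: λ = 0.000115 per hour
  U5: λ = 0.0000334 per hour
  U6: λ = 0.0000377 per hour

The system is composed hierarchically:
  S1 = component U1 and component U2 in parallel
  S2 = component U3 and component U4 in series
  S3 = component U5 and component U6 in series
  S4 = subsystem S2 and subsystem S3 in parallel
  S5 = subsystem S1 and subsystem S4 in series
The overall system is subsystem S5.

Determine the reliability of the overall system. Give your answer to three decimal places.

R(U1) = exp(−0.00000402 × 2500) = 0.99000
R(U2) = exp(−0.00000808 × 2500) = 0.98000
R(U3) = exp(−0.0000893 × 2500) = 0.79991
R(U4) = exp(−0.000115 × 2500) = 0.75014
R(U5) = exp(−0.0000334 × 2500) = 0.91989
R(U6) = exp(−0.0000377 × 2500) = 0.91006
Parallel (U1 and U2): 1 − (1 − 0.99000)(1 − 0.98000) = 0.99980
Series (U3 and U4): 0.79991 × 0.75014 = 0.60004
Series (U5 and U6): 0.91989 × 0.91006 = 0.83716
Parallel ([0.60004] and [0.83716]): 1 − (1 − 0.60004)(1 − 0.83716) = 0.93487
Series ([0.99980] and [0.93487]): 0.99980 × 0.93487 = 0.935

0.935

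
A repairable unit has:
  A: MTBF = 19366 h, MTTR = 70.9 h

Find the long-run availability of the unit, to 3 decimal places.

0.996

A(A) = MTBF/(MTBF+MTTR) = 19366/(19366+70.9) = 0.996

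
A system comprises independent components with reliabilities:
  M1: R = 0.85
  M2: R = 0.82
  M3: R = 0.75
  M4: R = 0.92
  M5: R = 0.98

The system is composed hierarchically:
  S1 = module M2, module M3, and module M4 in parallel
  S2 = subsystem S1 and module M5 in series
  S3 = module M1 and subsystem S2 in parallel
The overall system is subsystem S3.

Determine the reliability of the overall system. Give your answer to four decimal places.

Parallel (M2, M3, and M4): 1 − (1 − 0.820000)(1 − 0.750000)(1 − 0.920000) = 0.996400
Series ([0.996400] and M5): 0.996400 × 0.980000 = 0.976472
Parallel (M1 and [0.976472]): 1 − (1 − 0.850000)(1 − 0.976472) = 0.9965

0.9965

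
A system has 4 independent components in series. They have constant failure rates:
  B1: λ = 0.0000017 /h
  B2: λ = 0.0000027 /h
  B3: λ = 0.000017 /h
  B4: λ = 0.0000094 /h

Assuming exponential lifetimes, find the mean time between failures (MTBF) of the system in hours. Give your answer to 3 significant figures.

32500

Series of exponential components: λ_sys = Σ λ_i
λ_sys = 0.0000017 + 0.0000027 + 0.000017 + 0.0000094 = 3.0800e-05 /h
MTBF = 1 / λ_sys = 32500 h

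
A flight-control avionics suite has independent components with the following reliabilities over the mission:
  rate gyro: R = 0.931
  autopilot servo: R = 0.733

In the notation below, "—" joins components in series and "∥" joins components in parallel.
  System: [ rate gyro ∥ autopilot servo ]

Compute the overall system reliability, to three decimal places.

Parallel (rate gyro and autopilot servo): 1 − (1 − 0.93100)(1 − 0.73300) = 0.982

0.982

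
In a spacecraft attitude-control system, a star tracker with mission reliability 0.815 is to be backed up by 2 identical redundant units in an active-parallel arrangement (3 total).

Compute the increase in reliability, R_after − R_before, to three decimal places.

R_before = 0.815
R_after = 1 − (1 − 0.815)^3 = 0.994
ΔR = 0.994 − 0.815 = 0.179

0.179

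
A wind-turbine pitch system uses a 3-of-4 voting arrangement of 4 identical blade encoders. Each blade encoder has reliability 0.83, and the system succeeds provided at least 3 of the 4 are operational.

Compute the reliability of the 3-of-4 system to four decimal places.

0.8634

R = Σ_{i=3}^{4} C(4,i) p^i (1−p)^{4−i} with p = 0.83
C(4,3)·0.83^3·0.17^1 = 0.388815
C(4,4)·0.83^4·0.17^0 = 0.474583
Sum = 0.8634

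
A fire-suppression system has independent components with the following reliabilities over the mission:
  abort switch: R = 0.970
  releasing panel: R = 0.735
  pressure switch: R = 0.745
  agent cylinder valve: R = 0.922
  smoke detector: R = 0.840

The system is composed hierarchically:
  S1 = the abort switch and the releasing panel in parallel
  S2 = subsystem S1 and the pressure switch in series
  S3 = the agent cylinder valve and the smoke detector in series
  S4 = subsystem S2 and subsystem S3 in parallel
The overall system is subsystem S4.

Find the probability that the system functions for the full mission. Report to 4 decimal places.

0.9412

Parallel (abort switch and releasing panel): 1 − (1 − 0.970000)(1 − 0.735000) = 0.992050
Series ([0.992050] and pressure switch): 0.992050 × 0.745000 = 0.739077
Series (agent cylinder valve and smoke detector): 0.922000 × 0.840000 = 0.774480
Parallel ([0.739077] and [0.774480]): 1 − (1 − 0.739077)(1 − 0.774480) = 0.9412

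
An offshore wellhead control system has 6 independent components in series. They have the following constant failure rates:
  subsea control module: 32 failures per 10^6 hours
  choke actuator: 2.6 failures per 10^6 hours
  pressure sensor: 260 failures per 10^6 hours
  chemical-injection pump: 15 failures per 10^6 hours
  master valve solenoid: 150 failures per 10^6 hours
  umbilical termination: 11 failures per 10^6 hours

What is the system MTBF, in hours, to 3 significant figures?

Series of exponential components: λ_sys = Σ λ_i
λ_sys = 0.000032 + 0.0000026 + 0.00026 + 0.000015 + 0.00015 + 0.000011 = 4.7060e-04 /h
MTBF = 1 / λ_sys = 2120 h

2120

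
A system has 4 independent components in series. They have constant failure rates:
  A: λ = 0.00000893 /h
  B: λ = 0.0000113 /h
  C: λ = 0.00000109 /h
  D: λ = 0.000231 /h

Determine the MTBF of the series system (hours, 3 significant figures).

3960

Series of exponential components: λ_sys = Σ λ_i
λ_sys = 0.00000893 + 0.0000113 + 0.00000109 + 0.000231 = 2.5232e-04 /h
MTBF = 1 / λ_sys = 3960 h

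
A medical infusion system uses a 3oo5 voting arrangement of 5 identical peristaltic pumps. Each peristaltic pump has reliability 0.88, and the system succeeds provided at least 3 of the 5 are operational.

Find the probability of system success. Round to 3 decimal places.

0.986

R = Σ_{i=3}^{5} C(5,i) p^i (1−p)^{5−i} with p = 0.88
C(5,3)·0.88^3·0.12^2 = 0.09813
C(5,4)·0.88^4·0.12^1 = 0.35982
C(5,5)·0.88^5·0.12^0 = 0.52773
Sum = 0.986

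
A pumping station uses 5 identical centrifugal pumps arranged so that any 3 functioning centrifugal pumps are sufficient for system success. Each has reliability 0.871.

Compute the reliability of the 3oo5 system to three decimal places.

R = Σ_{i=3}^{5} C(5,i) p^i (1−p)^{5−i} with p = 0.871
C(5,3)·0.871^3·0.129^2 = 0.10996
C(5,4)·0.871^4·0.129^1 = 0.37122
C(5,5)·0.871^5·0.129^0 = 0.50129
Sum = 0.982

0.982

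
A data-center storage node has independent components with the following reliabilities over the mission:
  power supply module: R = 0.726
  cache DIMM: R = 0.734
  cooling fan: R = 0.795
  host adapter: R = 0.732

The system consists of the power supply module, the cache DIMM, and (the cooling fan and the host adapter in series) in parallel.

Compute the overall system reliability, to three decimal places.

Series (cooling fan and host adapter): 0.79500 × 0.73200 = 0.58194
Parallel (power supply module, cache DIMM, and [0.58194]): 1 − (1 − 0.72600)(1 − 0.73400)(1 − 0.58194) = 0.970

0.970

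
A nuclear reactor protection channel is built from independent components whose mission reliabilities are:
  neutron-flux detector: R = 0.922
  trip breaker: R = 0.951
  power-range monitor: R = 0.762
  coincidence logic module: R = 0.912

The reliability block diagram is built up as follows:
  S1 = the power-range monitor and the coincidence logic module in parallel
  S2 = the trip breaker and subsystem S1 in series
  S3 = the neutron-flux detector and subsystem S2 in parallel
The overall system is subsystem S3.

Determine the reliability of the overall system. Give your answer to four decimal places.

0.9946

Parallel (power-range monitor and coincidence logic module): 1 − (1 − 0.762000)(1 − 0.912000) = 0.979056
Series (trip breaker and [0.979056]): 0.951000 × 0.979056 = 0.931082
Parallel (neutron-flux detector and [0.931082]): 1 − (1 − 0.922000)(1 − 0.931082) = 0.9946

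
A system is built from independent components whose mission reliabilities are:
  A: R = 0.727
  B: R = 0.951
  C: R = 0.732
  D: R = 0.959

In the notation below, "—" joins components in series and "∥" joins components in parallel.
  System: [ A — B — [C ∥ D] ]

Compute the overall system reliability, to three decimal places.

0.684

Parallel (C and D): 1 − (1 − 0.73200)(1 − 0.95900) = 0.98901
Series (A, B, and [0.98901]): 0.72700 × 0.95100 × 0.98901 = 0.684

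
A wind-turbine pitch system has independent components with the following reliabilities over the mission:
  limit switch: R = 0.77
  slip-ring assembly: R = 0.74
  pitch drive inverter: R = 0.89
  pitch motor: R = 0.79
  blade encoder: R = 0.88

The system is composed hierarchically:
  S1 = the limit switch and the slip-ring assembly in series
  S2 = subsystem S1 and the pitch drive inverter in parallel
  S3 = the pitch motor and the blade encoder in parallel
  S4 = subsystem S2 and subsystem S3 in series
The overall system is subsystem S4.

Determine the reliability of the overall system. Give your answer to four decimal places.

Series (limit switch and slip-ring assembly): 0.770000 × 0.740000 = 0.569800
Parallel ([0.569800] and pitch drive inverter): 1 − (1 − 0.569800)(1 − 0.890000) = 0.952678
Parallel (pitch motor and blade encoder): 1 − (1 − 0.790000)(1 − 0.880000) = 0.974800
Series ([0.952678] and [0.974800]): 0.952678 × 0.974800 = 0.9287

0.9287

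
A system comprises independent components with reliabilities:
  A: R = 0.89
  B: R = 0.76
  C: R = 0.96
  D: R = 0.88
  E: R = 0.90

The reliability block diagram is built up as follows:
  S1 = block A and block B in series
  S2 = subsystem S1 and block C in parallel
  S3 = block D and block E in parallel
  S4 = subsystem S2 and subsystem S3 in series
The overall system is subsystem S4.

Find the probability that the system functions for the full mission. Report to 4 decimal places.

Series (A and B): 0.890000 × 0.760000 = 0.676400
Parallel ([0.676400] and C): 1 − (1 − 0.676400)(1 − 0.960000) = 0.987056
Parallel (D and E): 1 − (1 − 0.880000)(1 − 0.900000) = 0.988000
Series ([0.987056] and [0.988000]): 0.987056 × 0.988000 = 0.9752

0.9752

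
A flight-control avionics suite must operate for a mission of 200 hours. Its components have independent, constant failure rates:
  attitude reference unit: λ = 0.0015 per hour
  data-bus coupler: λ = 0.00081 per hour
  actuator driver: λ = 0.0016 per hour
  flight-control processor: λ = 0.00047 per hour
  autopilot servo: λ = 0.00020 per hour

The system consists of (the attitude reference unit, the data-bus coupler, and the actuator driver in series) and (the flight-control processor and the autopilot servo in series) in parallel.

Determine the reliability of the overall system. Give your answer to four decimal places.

R(attitude reference unit) = exp(−0.0015 × 200) = 0.740818
R(data-bus coupler) = exp(−0.00081 × 200) = 0.850441
R(actuator driver) = exp(−0.0016 × 200) = 0.726149
R(flight-control processor) = exp(−0.00047 × 200) = 0.910283
R(autopilot servo) = exp(−0.00020 × 200) = 0.960789
Series (attitude reference unit, data-bus coupler, and actuator driver): 0.740818 × 0.850441 × 0.726149 = 0.457490
Series (flight-control processor and autopilot servo): 0.910283 × 0.960789 = 0.874590
Parallel ([0.457490] and [0.874590]): 1 − (1 − 0.457490)(1 − 0.874590) = 0.9320

0.9320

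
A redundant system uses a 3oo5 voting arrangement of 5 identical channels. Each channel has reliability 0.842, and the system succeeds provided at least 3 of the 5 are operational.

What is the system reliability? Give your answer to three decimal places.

0.969

R = Σ_{i=3}^{5} C(5,i) p^i (1−p)^{5−i} with p = 0.842
C(5,3)·0.842^3·0.158^2 = 0.14902
C(5,4)·0.842^4·0.158^1 = 0.39708
C(5,5)·0.842^5·0.158^0 = 0.42321
Sum = 0.969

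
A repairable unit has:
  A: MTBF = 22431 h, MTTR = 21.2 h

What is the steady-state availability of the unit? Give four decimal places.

0.9991

A(A) = MTBF/(MTBF+MTTR) = 22431/(22431+21.2) = 0.9991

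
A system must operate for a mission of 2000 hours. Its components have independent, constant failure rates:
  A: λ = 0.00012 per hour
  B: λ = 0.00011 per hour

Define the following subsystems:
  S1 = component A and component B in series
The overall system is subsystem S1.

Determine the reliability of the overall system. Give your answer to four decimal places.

0.6313

R(A) = exp(−0.00012 × 2000) = 0.786628
R(B) = exp(−0.00011 × 2000) = 0.802519
Series (A and B): 0.786628 × 0.802519 = 0.6313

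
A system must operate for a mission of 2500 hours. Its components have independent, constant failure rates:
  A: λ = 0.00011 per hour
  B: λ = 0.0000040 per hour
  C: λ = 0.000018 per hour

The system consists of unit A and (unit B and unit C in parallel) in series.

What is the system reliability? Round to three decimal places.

R(A) = exp(−0.00011 × 2500) = 0.75957
R(B) = exp(−0.0000040 × 2500) = 0.99005
R(C) = exp(−0.000018 × 2500) = 0.95600
Parallel (B and C): 1 − (1 − 0.99005)(1 − 0.95600) = 0.99956
Series (A and [0.99956]): 0.75957 × 0.99956 = 0.759

0.759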